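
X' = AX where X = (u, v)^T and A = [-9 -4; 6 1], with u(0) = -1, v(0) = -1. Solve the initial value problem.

u(t) = 4e^(-3t) - 5e^(-5t), v(t) = -6e^(-3t) + 5e^(-5t)

Coefficient matrix A = [[-9, -4], [6, 1]].
Characteristic polynomial det(A - λI) = λ^2 + 8λ + 15 = 0.
Eigenvalues λ = -3, -5.
For λ=-3: (A-λI) row 1 is [-6, -4], so an eigenvector is (2, -3).
For λ=-5: (A-λI) row 1 is [-4, -4], so an eigenvector is (-1, 1).
General solution: C_1e^(-3t)(2,-3) + C_2e^(-5t)(-1,1).
Applying u(0)=-1, v(0)=-1 gives C_1=2, C_2=5.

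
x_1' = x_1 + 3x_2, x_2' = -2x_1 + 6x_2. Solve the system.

x_1(t) = C_1e^(4t) + 3C_2e^(3t), x_2(t) = C_1e^(4t) + 2C_2e^(3t)

Coefficient matrix A = [[1, 3], [-2, 6]].
Characteristic polynomial det(A - λI) = λ^2 - 7λ + 12 = 0.
Eigenvalues λ = 4, 3.
For λ=4: (A-λI) row 1 is [-3, 3], so an eigenvector is (1, 1).
For λ=3: (A-λI) row 1 is [-2, 3], so an eigenvector is (3, 2).
General solution: C_1e^(4t)(1,1) + C_2e^(3t)(3,2).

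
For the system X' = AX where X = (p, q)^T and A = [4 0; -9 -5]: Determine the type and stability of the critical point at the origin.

saddle

A = [[4,0],[-9,-5]]; det(A-λI) = λ^2 + λ - 20.
λ = -5, 4: opposite signs.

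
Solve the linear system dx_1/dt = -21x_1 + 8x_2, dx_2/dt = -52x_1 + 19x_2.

Coefficient matrix A = [[-21, 8], [-52, 19]].
Characteristic polynomial det(A - λI) = λ^2 + 2λ + 17 = 0.
Eigenvalues λ = -1 ± 4i (complex conjugate pair).
For λ=-1+4i: an eigenvector is (1,3) - i(1,2) = (1 - i, 3 - 2i).
A real fundamental pair from Re and Im of e^((-1+4i)t)v: X_1 = e^(-t)(cos(4t)·(1,3) + sin(4t)·(1,2)), X_2 = e^(-t)(sin(4t)·(1,3) - cos(4t)·(1,2)).
General solution: K_1X_1 + K_2X_2.

x_1(t) = K_1e^(-t)sin(4t) + K_1e^(-t)cos(4t) + K_2e^(-t)sin(4t) - K_2e^(-t)cos(4t), x_2(t) = 2K_1e^(-t)sin(4t) + 3K_1e^(-t)cos(4t) + 3K_2e^(-t)sin(4t) - 2K_2e^(-t)cos(4t)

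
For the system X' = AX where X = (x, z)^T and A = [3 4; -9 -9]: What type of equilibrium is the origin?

stable improper node

A = [[3,4],[-9,-9]]; det(A-λI) = λ^2 + 6λ + 9.
repeated λ = -3 with a single eigenvector.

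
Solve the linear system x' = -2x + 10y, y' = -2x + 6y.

Coefficient matrix A = [[-2, 10], [-2, 6]].
Characteristic polynomial det(A - λI) = λ^2 - 4λ + 8 = 0.
Eigenvalues λ = 2 ± 2i (complex conjugate pair).
For λ=2+2i: an eigenvector is (-2,-1) - i(-1,0) = (-2 + i, -1).
A real fundamental pair from Re and Im of e^((2+2i)t)v: X_1 = e^(2t)(cos(2t)·(-2,-1) + sin(2t)·(-1,0)), X_2 = e^(2t)(sin(2t)·(-2,-1) - cos(2t)·(-1,0)).
General solution: c_1X_1 + c_2X_2.

x(t) = -c_1e^(2t)sin(2t) - 2c_1e^(2t)cos(2t) - 2c_2e^(2t)sin(2t) + c_2e^(2t)cos(2t), y(t) = -c_1e^(2t)cos(2t) - c_2e^(2t)sin(2t)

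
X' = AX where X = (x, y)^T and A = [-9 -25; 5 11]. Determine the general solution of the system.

Coefficient matrix A = [[-9, -25], [5, 11]].
Characteristic polynomial det(A - λI) = λ^2 - 2λ + 26 = 0.
Eigenvalues λ = 1 ± 5i (complex conjugate pair).
For λ=1+5i: an eigenvector is (2,-1) - i(1,0) = (2 - i, -1).
A real fundamental pair from Re and Im of e^((1+5i)t)v: X_1 = e^(t)(cos(5t)·(2,-1) + sin(5t)·(1,0)), X_2 = e^(t)(sin(5t)·(2,-1) - cos(5t)·(1,0)).
General solution: K_1X_1 + K_2X_2.

x(t) = K_1e^(t)sin(5t) + 2K_1e^(t)cos(5t) + 2K_2e^(t)sin(5t) - K_2e^(t)cos(5t), y(t) = -K_1e^(t)cos(5t) - K_2e^(t)sin(5t)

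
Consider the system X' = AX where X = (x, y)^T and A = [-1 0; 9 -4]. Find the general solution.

x(t) = c_2e^(-t), y(t) = -c_1e^(-4t) + 3c_2e^(-t)

Coefficient matrix A = [[-1, 0], [9, -4]].
Characteristic polynomial det(A - λI) = λ^2 + 5λ + 4 = 0.
Eigenvalues λ = -4, -1.
For λ=-4: (A-λI) row 1 is [3, 0], so an eigenvector is (0, -1).
For λ=-1: (A-λI) row 2 is [9, -3], so an eigenvector is (1, 3).
General solution: c_1e^(-4t)(0,-1) + c_2e^(-t)(1,3).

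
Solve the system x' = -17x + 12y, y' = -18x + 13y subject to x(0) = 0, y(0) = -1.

x(t) = -2e^(t) + 2e^(-5t), y(t) = -3e^(t) + 2e^(-5t)

Coefficient matrix A = [[-17, 12], [-18, 13]].
Characteristic polynomial det(A - λI) = λ^2 + 4λ - 5 = 0.
Eigenvalues λ = -5, 1.
For λ=-5: (A-λI) row 1 is [-12, 12], so an eigenvector is (-1, -1).
For λ=1: (A-λI) row 1 is [-18, 12], so an eigenvector is (-2, -3).
General solution: K_1e^(-5t)(-1,-1) + K_2e^(t)(-2,-3).
Applying x(0)=0, y(0)=-1 gives K_1=-2, K_2=1.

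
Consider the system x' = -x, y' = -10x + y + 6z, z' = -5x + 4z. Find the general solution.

x(t) = K_1e^(-t), y(t) = 2K_1e^(-t) + K_2e^(t) + 2K_3e^(4t), z(t) = K_1e^(-t) + K_3e^(4t)

Coefficient matrix A = [[-1, 0, 0], [-10, 1, 6], [-5, 0, 4]].
det(A - λI) = 0 gives eigenvalues λ = -1, 1, 4.
For λ=-1: eigenvector (1,2,1).
For λ=1: eigenvector (0,1,0).
For λ=4: eigenvector (0,2,1).
General solution: K_1e^(-t)(1,2,1) + K_2e^(t)(0,1,0) + K_3e^(4t)(0,2,1).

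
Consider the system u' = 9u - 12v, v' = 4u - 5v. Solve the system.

u(t) = -2c_1e^(3t) - 3c_2e^(t), v(t) = -c_1e^(3t) - 2c_2e^(t)

Coefficient matrix A = [[9, -12], [4, -5]].
Characteristic polynomial det(A - λI) = λ^2 - 4λ + 3 = 0.
Eigenvalues λ = 3, 1.
For λ=3: (A-λI) row 1 is [6, -12], so an eigenvector is (-2, -1).
For λ=1: (A-λI) row 1 is [8, -12], so an eigenvector is (-3, -2).
General solution: c_1e^(3t)(-2,-1) + c_2e^(t)(-3,-2).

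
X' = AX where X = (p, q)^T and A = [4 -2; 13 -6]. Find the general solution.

p(t) = K_1e^(-t)sin(t) + K_1e^(-t)cos(t) + K_2e^(-t)sin(t) - K_2e^(-t)cos(t), q(t) = 3K_1e^(-t)sin(t) + 2K_1e^(-t)cos(t) + 2K_2e^(-t)sin(t) - 3K_2e^(-t)cos(t)

Coefficient matrix A = [[4, -2], [13, -6]].
Characteristic polynomial det(A - λI) = λ^2 + 2λ + 2 = 0.
Eigenvalues λ = -1 ± i (complex conjugate pair).
For λ=-1+i: an eigenvector is (1,2) - i(1,3) = (1 - i, 2 - 3i).
A real fundamental pair from Re and Im of e^((-1+i)t)v: X_1 = e^(-t)(cos(t)·(1,2) + sin(t)·(1,3)), X_2 = e^(-t)(sin(t)·(1,2) - cos(t)·(1,3)).
General solution: K_1X_1 + K_2X_2.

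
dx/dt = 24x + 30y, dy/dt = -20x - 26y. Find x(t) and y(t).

Coefficient matrix A = [[24, 30], [-20, -26]].
Characteristic polynomial det(A - λI) = λ^2 + 2λ - 24 = 0.
Eigenvalues λ = -6, 4.
For λ=-6: (A-λI) row 1 is [30, 30], so an eigenvector is (1, -1).
For λ=4: (A-λI) row 1 is [20, 30], so an eigenvector is (3, -2).
General solution: c_1e^(-6t)(1,-1) + c_2e^(4t)(3,-2).

x(t) = c_1e^(-6t) + 3c_2e^(4t), y(t) = -c_1e^(-6t) - 2c_2e^(4t)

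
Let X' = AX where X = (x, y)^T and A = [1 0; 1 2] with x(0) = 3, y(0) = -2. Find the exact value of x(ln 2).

6

A = [[1,0],[1,2]]; eigenvalues λ = 2, 1.
Eigenvectors: (0,-1) for λ=2, (-1,1) for λ=1.
From the initial condition, c_1 = -1, c_2 = -3.
x(ln 2) = (-1)(2^2)(0) + (-3)(2^1)(-1) = 6.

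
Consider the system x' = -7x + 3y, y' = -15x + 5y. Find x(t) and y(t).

x(t) = K_1e^(-t)sin(3t) - K_2e^(-t)cos(3t), y(t) = 2K_1e^(-t)sin(3t) + K_1e^(-t)cos(3t) + K_2e^(-t)sin(3t) - 2K_2e^(-t)cos(3t)

Coefficient matrix A = [[-7, 3], [-15, 5]].
Characteristic polynomial det(A - λI) = λ^2 + 2λ + 10 = 0.
Eigenvalues λ = -1 ± 3i (complex conjugate pair).
For λ=-1+3i: an eigenvector is (0,1) - i(1,2) = (0 - i, 1 - 2i).
A real fundamental pair from Re and Im of e^((-1+3i)t)v: X_1 = e^(-t)(cos(3t)·(0,1) + sin(3t)·(1,2)), X_2 = e^(-t)(sin(3t)·(0,1) - cos(3t)·(1,2)).
General solution: K_1X_1 + K_2X_2.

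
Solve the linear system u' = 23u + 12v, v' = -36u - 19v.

Coefficient matrix A = [[23, 12], [-36, -19]].
Characteristic polynomial det(A - λI) = λ^2 - 4λ - 5 = 0.
Eigenvalues λ = -1, 5.
For λ=-1: (A-λI) row 1 is [24, 12], so an eigenvector is (1, -2).
For λ=5: (A-λI) row 1 is [18, 12], so an eigenvector is (-2, 3).
General solution: C_1e^(-t)(1,-2) + C_2e^(5t)(-2,3).

u(t) = C_1e^(-t) - 2C_2e^(5t), v(t) = -2C_1e^(-t) + 3C_2e^(5t)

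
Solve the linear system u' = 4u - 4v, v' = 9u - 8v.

Coefficient matrix A = [[4, -4], [9, -8]].
Characteristic polynomial det(A - λI) = λ^2 + 4λ + 4 = 0.
Single eigenvalue λ = -2 with algebraic multiplicity 2.
Eigenvector v = (2,3); generalized eigenvector w with (A-λI)w=v is (1,1).
General solution: e^(-2t)[K_1·v + K_2·(t·v + w)].

u(t) = 2K_1e^(-2t) + 2K_2te^(-2t) + K_2e^(-2t), v(t) = 3K_1e^(-2t) + 3K_2te^(-2t) + K_2e^(-2t)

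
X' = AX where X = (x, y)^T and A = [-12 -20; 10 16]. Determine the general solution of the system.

Coefficient matrix A = [[-12, -20], [10, 16]].
Characteristic polynomial det(A - λI) = λ^2 - 4λ + 8 = 0.
Eigenvalues λ = 2 ± 2i (complex conjugate pair).
For λ=2+2i: an eigenvector is (1,-1) - i(3,-2) = (1 - 3i, -1 + 2i).
A real fundamental pair from Re and Im of e^((2+2i)t)v: X_1 = e^(2t)(cos(2t)·(1,-1) + sin(2t)·(3,-2)), X_2 = e^(2t)(sin(2t)·(1,-1) - cos(2t)·(3,-2)).
General solution: C_1X_1 + C_2X_2.

x(t) = 3C_1e^(2t)sin(2t) + C_1e^(2t)cos(2t) + C_2e^(2t)sin(2t) - 3C_2e^(2t)cos(2t), y(t) = -2C_1e^(2t)sin(2t) - C_1e^(2t)cos(2t) - C_2e^(2t)sin(2t) + 2C_2e^(2t)cos(2t)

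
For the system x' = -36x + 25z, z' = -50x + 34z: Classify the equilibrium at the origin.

A = [[-36,25],[-50,34]]; det(A-λI) = λ^2 + 2λ + 26.
λ = -1 ± 5i: negative real part.

stable spiral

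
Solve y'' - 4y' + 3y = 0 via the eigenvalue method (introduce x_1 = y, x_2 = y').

Let x_1 = y, x_2 = y'. Then x_1' = x_2 and x_2' = -3x_1 + 4x_2.
A = [[0,1],[-3,4]]; det(A-λI) = λ^2 - 4λ + 3.
Eigenvalues λ = 1, 3 with eigenvectors (1,1), (1,3).

y(t) = C_1e^(t) + C_2e^(3t)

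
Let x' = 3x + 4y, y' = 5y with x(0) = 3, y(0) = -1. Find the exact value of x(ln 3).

-351

A = [[3,4],[0,5]]; eigenvalues λ = 5, 3.
Eigenvectors: (2,1) for λ=5, (1,0) for λ=3.
From the initial condition, c_1 = -1, c_2 = 5.
x(ln 3) = (-1)(3^5)(2) + (5)(3^3)(1) = -351.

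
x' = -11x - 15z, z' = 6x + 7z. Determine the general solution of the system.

Coefficient matrix A = [[-11, -15], [6, 7]].
Characteristic polynomial det(A - λI) = λ^2 + 4λ + 13 = 0.
Eigenvalues λ = -2 ± 3i (complex conjugate pair).
For λ=-2+3i: an eigenvector is (1,-1) - i(2,-1) = (1 - 2i, -1 + i).
A real fundamental pair from Re and Im of e^((-2+3i)t)v: X_1 = e^(-2t)(cos(3t)·(1,-1) + sin(3t)·(2,-1)), X_2 = e^(-2t)(sin(3t)·(1,-1) - cos(3t)·(2,-1)).
General solution: c_1X_1 + c_2X_2.

x(t) = 2c_1e^(-2t)sin(3t) + c_1e^(-2t)cos(3t) + c_2e^(-2t)sin(3t) - 2c_2e^(-2t)cos(3t), z(t) = -c_1e^(-2t)sin(3t) - c_1e^(-2t)cos(3t) - c_2e^(-2t)sin(3t) + c_2e^(-2t)cos(3t)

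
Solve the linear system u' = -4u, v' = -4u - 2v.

u(t) = -K_2e^(-4t), v(t) = K_1e^(-2t) - 2K_2e^(-4t)

Coefficient matrix A = [[-4, 0], [-4, -2]].
Characteristic polynomial det(A - λI) = λ^2 + 6λ + 8 = 0.
Eigenvalues λ = -2, -4.
For λ=-2: (A-λI) row 1 is [-2, 0], so an eigenvector is (0, 1).
For λ=-4: (A-λI) row 2 is [-4, 2], so an eigenvector is (-1, -2).
General solution: K_1e^(-2t)(0,1) + K_2e^(-4t)(-1,-2).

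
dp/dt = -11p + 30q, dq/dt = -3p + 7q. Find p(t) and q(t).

Coefficient matrix A = [[-11, 30], [-3, 7]].
Characteristic polynomial det(A - λI) = λ^2 + 4λ + 13 = 0.
Eigenvalues λ = -2 ± 3i (complex conjugate pair).
For λ=-2+3i: an eigenvector is (-3,-1) - i(-1,0) = (-3 + i, -1).
A real fundamental pair from Re and Im of e^((-2+3i)t)v: X_1 = e^(-2t)(cos(3t)·(-3,-1) + sin(3t)·(-1,0)), X_2 = e^(-2t)(sin(3t)·(-3,-1) - cos(3t)·(-1,0)).
General solution: c_1X_1 + c_2X_2.

p(t) = -c_1e^(-2t)sin(3t) - 3c_1e^(-2t)cos(3t) - 3c_2e^(-2t)sin(3t) + c_2e^(-2t)cos(3t), q(t) = -c_1e^(-2t)cos(3t) - c_2e^(-2t)sin(3t)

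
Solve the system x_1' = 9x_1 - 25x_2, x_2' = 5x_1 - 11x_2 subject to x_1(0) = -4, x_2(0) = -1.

Coefficient matrix A = [[9, -25], [5, -11]].
Characteristic polynomial det(A - λI) = λ^2 + 2λ + 26 = 0.
Eigenvalues λ = -1 ± 5i (complex conjugate pair).
For λ=-1+5i: an eigenvector is (1,0) - i(2,1) = (1 - 2i, 0 - i).
A real fundamental pair from Re and Im of e^((-1+5i)t)v: X_1 = e^(-t)(cos(5t)·(1,0) + sin(5t)·(2,1)), X_2 = e^(-t)(sin(5t)·(1,0) - cos(5t)·(2,1)).
General solution: K_1X_1 + K_2X_2.
Applying x_1(0)=-4, x_2(0)=-1 gives K_1=-2, K_2=1.

x_1(t) = -3e^(-t)sin(5t) - 4e^(-t)cos(5t), x_2(t) = -2e^(-t)sin(5t) - e^(-t)cos(5t)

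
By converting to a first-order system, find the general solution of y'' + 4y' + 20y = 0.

Let x_1 = y, x_2 = y'. Then x_1' = x_2 and x_2' = -20x_1 - 4x_2.
A = [[0,1],[-20,-4]]; det(A-λI) = λ^2 + 4λ + 20.
Eigenvalues λ = -2 ± 4i.

y(t) = c_1e^(-2t)cos(4t) + c_2e^(-2t)sin(4t)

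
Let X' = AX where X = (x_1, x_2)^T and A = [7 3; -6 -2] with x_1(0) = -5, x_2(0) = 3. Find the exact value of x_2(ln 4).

1776

A = [[7,3],[-6,-2]]; eigenvalues λ = 4, 1.
Eigenvectors: (-1,1) for λ=4, (1,-2) for λ=1.
From the initial condition, c_1 = 7, c_2 = 2.
x_2(ln 4) = (7)(4^4)(1) + (2)(4^1)(-2) = 1776.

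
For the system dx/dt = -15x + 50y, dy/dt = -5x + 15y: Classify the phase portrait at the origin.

A = [[-15,50],[-5,15]]; det(A-λI) = λ^2 + 25.
λ = 0 ± 5i: zero real part.

center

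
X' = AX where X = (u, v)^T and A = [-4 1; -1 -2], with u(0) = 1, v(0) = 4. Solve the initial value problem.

Coefficient matrix A = [[-4, 1], [-1, -2]].
Characteristic polynomial det(A - λI) = λ^2 + 6λ + 9 = 0.
Single eigenvalue λ = -3 with algebraic multiplicity 2.
Eigenvector v = (1,1); generalized eigenvector w with (A-λI)w=v is (-2,-1).
General solution: e^(-3t)[C_1·v + C_2·(t·v + w)].
Applying u(0)=1, v(0)=4 gives C_1=7, C_2=3.

u(t) = 3te^(-3t) + e^(-3t), v(t) = 3te^(-3t) + 4e^(-3t)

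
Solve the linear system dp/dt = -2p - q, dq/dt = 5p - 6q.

p(t) = K_1e^(-4t)sin(t) - K_2e^(-4t)cos(t), q(t) = 2K_1e^(-4t)sin(t) - K_1e^(-4t)cos(t) - K_2e^(-4t)sin(t) - 2K_2e^(-4t)cos(t)

Coefficient matrix A = [[-2, -1], [5, -6]].
Characteristic polynomial det(A - λI) = λ^2 + 8λ + 17 = 0.
Eigenvalues λ = -4 ± i (complex conjugate pair).
For λ=-4+i: an eigenvector is (0,-1) - i(1,2) = (0 - i, -1 - 2i).
A real fundamental pair from Re and Im of e^((-4+i)t)v: X_1 = e^(-4t)(cos(t)·(0,-1) + sin(t)·(1,2)), X_2 = e^(-4t)(sin(t)·(0,-1) - cos(t)·(1,2)).
General solution: K_1X_1 + K_2X_2.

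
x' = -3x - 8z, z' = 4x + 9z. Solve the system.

Coefficient matrix A = [[-3, -8], [4, 9]].
Characteristic polynomial det(A - λI) = λ^2 - 6λ + 5 = 0.
Eigenvalues λ = 5, 1.
For λ=5: (A-λI) row 1 is [-8, -8], so an eigenvector is (1, -1).
For λ=1: (A-λI) row 1 is [-4, -8], so an eigenvector is (-2, 1).
General solution: K_1e^(5t)(1,-1) + K_2e^(t)(-2,1).

x(t) = K_1e^(5t) - 2K_2e^(t), z(t) = -K_1e^(5t) + K_2e^(t)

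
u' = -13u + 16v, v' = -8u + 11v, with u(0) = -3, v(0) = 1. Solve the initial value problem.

Coefficient matrix A = [[-13, 16], [-8, 11]].
Characteristic polynomial det(A - λI) = λ^2 + 2λ - 15 = 0.
Eigenvalues λ = 3, -5.
For λ=3: (A-λI) row 1 is [-16, 16], so an eigenvector is (-1, -1).
For λ=-5: (A-λI) row 1 is [-8, 16], so an eigenvector is (-2, -1).
General solution: c_1e^(3t)(-1,-1) + c_2e^(-5t)(-2,-1).
Applying u(0)=-3, v(0)=1 gives c_1=-5, c_2=4.

u(t) = 5e^(3t) - 8e^(-5t), v(t) = 5e^(3t) - 4e^(-5t)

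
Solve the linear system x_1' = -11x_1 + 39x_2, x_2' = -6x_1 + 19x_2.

Coefficient matrix A = [[-11, 39], [-6, 19]].
Characteristic polynomial det(A - λI) = λ^2 - 8λ + 25 = 0.
Eigenvalues λ = 4 ± 3i (complex conjugate pair).
For λ=4+3i: an eigenvector is (2,1) - i(3,1) = (2 - 3i, 1 - i).
A real fundamental pair from Re and Im of e^((4+3i)t)v: X_1 = e^(4t)(cos(3t)·(2,1) + sin(3t)·(3,1)), X_2 = e^(4t)(sin(3t)·(2,1) - cos(3t)·(3,1)).
General solution: C_1X_1 + C_2X_2.

x_1(t) = 3C_1e^(4t)sin(3t) + 2C_1e^(4t)cos(3t) + 2C_2e^(4t)sin(3t) - 3C_2e^(4t)cos(3t), x_2(t) = C_1e^(4t)sin(3t) + C_1e^(4t)cos(3t) + C_2e^(4t)sin(3t) - C_2e^(4t)cos(3t)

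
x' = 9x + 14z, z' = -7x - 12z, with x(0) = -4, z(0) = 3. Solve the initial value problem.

x(t) = -2e^(2t) - 2e^(-5t), z(t) = e^(2t) + 2e^(-5t)

Coefficient matrix A = [[9, 14], [-7, -12]].
Characteristic polynomial det(A - λI) = λ^2 + 3λ - 10 = 0.
Eigenvalues λ = -5, 2.
For λ=-5: (A-λI) row 1 is [14, 14], so an eigenvector is (1, -1).
For λ=2: (A-λI) row 1 is [7, 14], so an eigenvector is (-2, 1).
General solution: c_1e^(-5t)(1,-1) + c_2e^(2t)(-2,1).
Applying x(0)=-4, z(0)=3 gives c_1=-2, c_2=1.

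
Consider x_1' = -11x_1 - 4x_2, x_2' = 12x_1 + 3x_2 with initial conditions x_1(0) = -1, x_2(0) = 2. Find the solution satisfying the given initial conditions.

x_1(t) = -e^(-3t), x_2(t) = 2e^(-3t)

Coefficient matrix A = [[-11, -4], [12, 3]].
Characteristic polynomial det(A - λI) = λ^2 + 8λ + 15 = 0.
Eigenvalues λ = -3, -5.
For λ=-3: (A-λI) row 1 is [-8, -4], so an eigenvector is (-1, 2).
For λ=-5: (A-λI) row 1 is [-6, -4], so an eigenvector is (2, -3).
General solution: K_1e^(-3t)(-1,2) + K_2e^(-5t)(2,-3).
Applying x_1(0)=-1, x_2(0)=2 gives K_1=1, K_2=0.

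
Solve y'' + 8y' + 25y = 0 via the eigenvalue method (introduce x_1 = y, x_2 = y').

Let x_1 = y, x_2 = y'. Then x_1' = x_2 and x_2' = -25x_1 - 8x_2.
A = [[0,1],[-25,-8]]; det(A-λI) = λ^2 + 8λ + 25.
Eigenvalues λ = -4 ± 3i.

y(t) = c_1e^(-4t)cos(3t) + c_2e^(-4t)sin(3t)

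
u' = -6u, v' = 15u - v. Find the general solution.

Coefficient matrix A = [[-6, 0], [15, -1]].
Characteristic polynomial det(A - λI) = λ^2 + 7λ + 6 = 0.
Eigenvalues λ = -1, -6.
For λ=-1: (A-λI) row 1 is [-5, 0], so an eigenvector is (0, 1).
For λ=-6: (A-λI) row 2 is [15, 5], so an eigenvector is (-1, 3).
General solution: C_1e^(-t)(0,1) + C_2e^(-6t)(-1,3).

u(t) = -C_2e^(-6t), v(t) = C_1e^(-t) + 3C_2e^(-6t)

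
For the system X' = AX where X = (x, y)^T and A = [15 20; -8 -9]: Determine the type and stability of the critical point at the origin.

unstable spiral

A = [[15,20],[-8,-9]]; det(A-λI) = λ^2 - 6λ + 25.
λ = 3 ± 4i: positive real part.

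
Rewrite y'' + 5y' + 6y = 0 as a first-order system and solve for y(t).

y(t) = K_1e^(-2t) + K_2e^(-3t)

Let x_1 = y, x_2 = y'. Then x_1' = x_2 and x_2' = -6x_1 - 5x_2.
A = [[0,1],[-6,-5]]; det(A-λI) = λ^2 + 5λ + 6.
Eigenvalues λ = -2, -3 with eigenvectors (1,-2), (1,-3).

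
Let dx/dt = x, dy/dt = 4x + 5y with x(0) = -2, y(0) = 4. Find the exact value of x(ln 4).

-8

A = [[1,0],[4,5]]; eigenvalues λ = 5, 1.
Eigenvectors: (0,-1) for λ=5, (1,-1) for λ=1.
From the initial condition, c_1 = -2, c_2 = -2.
x(ln 4) = (-2)(4^5)(0) + (-2)(4^1)(1) = -8.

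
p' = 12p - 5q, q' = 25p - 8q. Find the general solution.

p(t) = -C_1e^(2t)sin(5t) + C_2e^(2t)cos(5t), q(t) = -2C_1e^(2t)sin(5t) + C_1e^(2t)cos(5t) + C_2e^(2t)sin(5t) + 2C_2e^(2t)cos(5t)

Coefficient matrix A = [[12, -5], [25, -8]].
Characteristic polynomial det(A - λI) = λ^2 - 4λ + 29 = 0.
Eigenvalues λ = 2 ± 5i (complex conjugate pair).
For λ=2+5i: an eigenvector is (0,1) - i(-1,-2) = (0 + i, 1 + 2i).
A real fundamental pair from Re and Im of e^((2+5i)t)v: X_1 = e^(2t)(cos(5t)·(0,1) + sin(5t)·(-1,-2)), X_2 = e^(2t)(sin(5t)·(0,1) - cos(5t)·(-1,-2)).
General solution: C_1X_1 + C_2X_2.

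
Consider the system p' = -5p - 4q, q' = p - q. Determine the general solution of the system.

Coefficient matrix A = [[-5, -4], [1, -1]].
Characteristic polynomial det(A - λI) = λ^2 + 6λ + 9 = 0.
Single eigenvalue λ = -3 with algebraic multiplicity 2.
Eigenvector v = (2,-1); generalized eigenvector w with (A-λI)w=v is (-1,0).
General solution: e^(-3t)[C_1·v + C_2·(t·v + w)].

p(t) = 2C_1e^(-3t) + 2C_2te^(-3t) - C_2e^(-3t), q(t) = -C_1e^(-3t) - C_2te^(-3t)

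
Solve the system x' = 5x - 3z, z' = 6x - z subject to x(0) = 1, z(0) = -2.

x(t) = 3e^(2t)sin(3t) + e^(2t)cos(3t), z(t) = 4e^(2t)sin(3t) - 2e^(2t)cos(3t)

Coefficient matrix A = [[5, -3], [6, -1]].
Characteristic polynomial det(A - λI) = λ^2 - 4λ + 13 = 0.
Eigenvalues λ = 2 ± 3i (complex conjugate pair).
For λ=2+3i: an eigenvector is (0,-1) - i(1,1) = (0 - i, -1 - i).
A real fundamental pair from Re and Im of e^((2+3i)t)v: X_1 = e^(2t)(cos(3t)·(0,-1) + sin(3t)·(1,1)), X_2 = e^(2t)(sin(3t)·(0,-1) - cos(3t)·(1,1)).
General solution: c_1X_1 + c_2X_2.
Applying x(0)=1, z(0)=-2 gives c_1=3, c_2=-1.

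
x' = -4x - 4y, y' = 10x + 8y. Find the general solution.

Coefficient matrix A = [[-4, -4], [10, 8]].
Characteristic polynomial det(A - λI) = λ^2 - 4λ + 8 = 0.
Eigenvalues λ = 2 ± 2i (complex conjugate pair).
For λ=2+2i: an eigenvector is (-1,1) - i(1,-2) = (-1 - i, 1 + 2i).
A real fundamental pair from Re and Im of e^((2+2i)t)v: X_1 = e^(2t)(cos(2t)·(-1,1) + sin(2t)·(1,-2)), X_2 = e^(2t)(sin(2t)·(-1,1) - cos(2t)·(1,-2)).
General solution: C_1X_1 + C_2X_2.

x(t) = C_1e^(2t)sin(2t) - C_1e^(2t)cos(2t) - C_2e^(2t)sin(2t) - C_2e^(2t)cos(2t), y(t) = -2C_1e^(2t)sin(2t) + C_1e^(2t)cos(2t) + C_2e^(2t)sin(2t) + 2C_2e^(2t)cos(2t)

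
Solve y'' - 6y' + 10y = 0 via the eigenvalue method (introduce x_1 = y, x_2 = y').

Let x_1 = y, x_2 = y'. Then x_1' = x_2 and x_2' = -10x_1 + 6x_2.
A = [[0,1],[-10,6]]; det(A-λI) = λ^2 - 6λ + 10.
Eigenvalues λ = 3 ± i.

y(t) = C_1e^(3t)cos(t) + C_2e^(3t)sin(t)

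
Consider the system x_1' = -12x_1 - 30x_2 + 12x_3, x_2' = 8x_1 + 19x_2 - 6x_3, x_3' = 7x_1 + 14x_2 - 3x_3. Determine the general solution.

Coefficient matrix A = [[-12, -30, 12], [8, 19, -6], [7, 14, -3]].
det(A - λI) = 0 gives eigenvalues λ = 3, 4, -3.
For λ=3: eigenvector (-2,1,0).
For λ=4: eigenvector (-3,2,1).
For λ=-3: eigenvector (-2,1,1).
General solution: c_1e^(3t)(-2,1,0) + c_2e^(4t)(-3,2,1) + c_3e^(-3t)(-2,1,1).

x_1(t) = -2c_1e^(3t) - 3c_2e^(4t) - 2c_3e^(-3t), x_2(t) = c_1e^(3t) + 2c_2e^(4t) + c_3e^(-3t), x_3(t) = c_2e^(4t) + c_3e^(-3t)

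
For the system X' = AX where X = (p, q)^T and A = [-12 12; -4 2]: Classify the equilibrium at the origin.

stable node

A = [[-12,12],[-4,2]]; det(A-λI) = λ^2 + 10λ + 24.
λ = -4, -6: both negative.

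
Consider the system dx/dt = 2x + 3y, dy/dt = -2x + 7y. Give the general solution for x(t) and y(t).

x(t) = c_1e^(5t) + 3c_2e^(4t), y(t) = c_1e^(5t) + 2c_2e^(4t)

Coefficient matrix A = [[2, 3], [-2, 7]].
Characteristic polynomial det(A - λI) = λ^2 - 9λ + 20 = 0.
Eigenvalues λ = 5, 4.
For λ=5: (A-λI) row 1 is [-3, 3], so an eigenvector is (1, 1).
For λ=4: (A-λI) row 1 is [-2, 3], so an eigenvector is (3, 2).
General solution: c_1e^(5t)(1,1) + c_2e^(4t)(3,2).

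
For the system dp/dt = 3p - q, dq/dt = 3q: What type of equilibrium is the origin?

A = [[3,-1],[0,3]]; det(A-λI) = λ^2 - 6λ + 9.
repeated λ = 3 with a single eigenvector.

unstable improper node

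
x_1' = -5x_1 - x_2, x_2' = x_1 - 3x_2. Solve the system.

Coefficient matrix A = [[-5, -1], [1, -3]].
Characteristic polynomial det(A - λI) = λ^2 + 8λ + 16 = 0.
Single eigenvalue λ = -4 with algebraic multiplicity 2.
Eigenvector v = (-1,1); generalized eigenvector w with (A-λI)w=v is (2,-1).
General solution: e^(-4t)[c_1·v + c_2·(t·v + w)].

x_1(t) = -c_1e^(-4t) - c_2te^(-4t) + 2c_2e^(-4t), x_2(t) = c_1e^(-4t) + c_2te^(-4t) - c_2e^(-4t)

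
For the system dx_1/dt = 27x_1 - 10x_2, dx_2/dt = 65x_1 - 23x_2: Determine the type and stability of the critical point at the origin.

unstable spiral

A = [[27,-10],[65,-23]]; det(A-λI) = λ^2 - 4λ + 29.
λ = 2 ± 5i: positive real part.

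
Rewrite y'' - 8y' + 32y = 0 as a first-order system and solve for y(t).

Let x_1 = y, x_2 = y'. Then x_1' = x_2 and x_2' = -32x_1 + 8x_2.
A = [[0,1],[-32,8]]; det(A-λI) = λ^2 - 8λ + 32.
Eigenvalues λ = 4 ± 4i.

y(t) = C_1e^(4t)cos(4t) + C_2e^(4t)sin(4t)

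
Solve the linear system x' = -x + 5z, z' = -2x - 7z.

x(t) = -2K_1e^(-4t)sin(t) + K_1e^(-4t)cos(t) + K_2e^(-4t)sin(t) + 2K_2e^(-4t)cos(t), z(t) = K_1e^(-4t)sin(t) - K_1e^(-4t)cos(t) - K_2e^(-4t)sin(t) - K_2e^(-4t)cos(t)

Coefficient matrix A = [[-1, 5], [-2, -7]].
Characteristic polynomial det(A - λI) = λ^2 + 8λ + 17 = 0.
Eigenvalues λ = -4 ± i (complex conjugate pair).
For λ=-4+i: an eigenvector is (1,-1) - i(-2,1) = (1 + 2i, -1 - i).
A real fundamental pair from Re and Im of e^((-4+i)t)v: X_1 = e^(-4t)(cos(t)·(1,-1) + sin(t)·(-2,1)), X_2 = e^(-4t)(sin(t)·(1,-1) - cos(t)·(-2,1)).
General solution: K_1X_1 + K_2X_2.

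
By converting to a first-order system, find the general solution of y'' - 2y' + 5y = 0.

Let x_1 = y, x_2 = y'. Then x_1' = x_2 and x_2' = -5x_1 + 2x_2.
A = [[0,1],[-5,2]]; det(A-λI) = λ^2 - 2λ + 5.
Eigenvalues λ = 1 ± 2i.

y(t) = K_1e^(t)cos(2t) + K_2e^(t)sin(2t)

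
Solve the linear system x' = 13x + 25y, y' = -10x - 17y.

Coefficient matrix A = [[13, 25], [-10, -17]].
Characteristic polynomial det(A - λI) = λ^2 + 4λ + 29 = 0.
Eigenvalues λ = -2 ± 5i (complex conjugate pair).
For λ=-2+5i: an eigenvector is (-1,1) - i(2,-1) = (-1 - 2i, 1 + i).
A real fundamental pair from Re and Im of e^((-2+5i)t)v: X_1 = e^(-2t)(cos(5t)·(-1,1) + sin(5t)·(2,-1)), X_2 = e^(-2t)(sin(5t)·(-1,1) - cos(5t)·(2,-1)).
General solution: K_1X_1 + K_2X_2.

x(t) = 2K_1e^(-2t)sin(5t) - K_1e^(-2t)cos(5t) - K_2e^(-2t)sin(5t) - 2K_2e^(-2t)cos(5t), y(t) = -K_1e^(-2t)sin(5t) + K_1e^(-2t)cos(5t) + K_2e^(-2t)sin(5t) + K_2e^(-2t)cos(5t)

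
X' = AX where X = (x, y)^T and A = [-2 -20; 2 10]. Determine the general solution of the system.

x(t) = C_1e^(4t)sin(2t) + 3C_1e^(4t)cos(2t) + 3C_2e^(4t)sin(2t) - C_2e^(4t)cos(2t), y(t) = -C_1e^(4t)cos(2t) - C_2e^(4t)sin(2t)

Coefficient matrix A = [[-2, -20], [2, 10]].
Characteristic polynomial det(A - λI) = λ^2 - 8λ + 20 = 0.
Eigenvalues λ = 4 ± 2i (complex conjugate pair).
For λ=4+2i: an eigenvector is (3,-1) - i(1,0) = (3 - i, -1).
A real fundamental pair from Re and Im of e^((4+2i)t)v: X_1 = e^(4t)(cos(2t)·(3,-1) + sin(2t)·(1,0)), X_2 = e^(4t)(sin(2t)·(3,-1) - cos(2t)·(1,0)).
General solution: C_1X_1 + C_2X_2.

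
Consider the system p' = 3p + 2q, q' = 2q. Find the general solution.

p(t) = -2K_1e^(2t) - K_2e^(3t), q(t) = K_1e^(2t)

Coefficient matrix A = [[3, 2], [0, 2]].
Characteristic polynomial det(A - λI) = λ^2 - 5λ + 6 = 0.
Eigenvalues λ = 2, 3.
For λ=2: (A-λI) row 1 is [1, 2], so an eigenvector is (-2, 1).
For λ=3: (A-λI) row 1 is [0, 2], so an eigenvector is (-1, 0).
General solution: K_1e^(2t)(-2,1) + K_2e^(3t)(-1,0).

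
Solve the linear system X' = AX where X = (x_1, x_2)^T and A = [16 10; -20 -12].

x_1(t) = 2c_1e^(2t)sin(2t) + c_1e^(2t)cos(2t) + c_2e^(2t)sin(2t) - 2c_2e^(2t)cos(2t), x_2(t) = -3c_1e^(2t)sin(2t) - c_1e^(2t)cos(2t) - c_2e^(2t)sin(2t) + 3c_2e^(2t)cos(2t)

Coefficient matrix A = [[16, 10], [-20, -12]].
Characteristic polynomial det(A - λI) = λ^2 - 4λ + 8 = 0.
Eigenvalues λ = 2 ± 2i (complex conjugate pair).
For λ=2+2i: an eigenvector is (1,-1) - i(2,-3) = (1 - 2i, -1 + 3i).
A real fundamental pair from Re and Im of e^((2+2i)t)v: X_1 = e^(2t)(cos(2t)·(1,-1) + sin(2t)·(2,-3)), X_2 = e^(2t)(sin(2t)·(1,-1) - cos(2t)·(2,-3)).
General solution: c_1X_1 + c_2X_2.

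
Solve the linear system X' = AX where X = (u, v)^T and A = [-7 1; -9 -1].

Coefficient matrix A = [[-7, 1], [-9, -1]].
Characteristic polynomial det(A - λI) = λ^2 + 8λ + 16 = 0.
Single eigenvalue λ = -4 with algebraic multiplicity 2.
Eigenvector v = (1,3); generalized eigenvector w with (A-λI)w=v is (0,1).
General solution: e^(-4t)[K_1·v + K_2·(t·v + w)].

u(t) = K_1e^(-4t) + K_2te^(-4t), v(t) = 3K_1e^(-4t) + 3K_2te^(-4t) + K_2e^(-4t)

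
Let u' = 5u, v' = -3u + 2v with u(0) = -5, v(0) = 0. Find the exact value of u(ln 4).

A = [[5,0],[-3,2]]; eigenvalues λ = 5, 2.
Eigenvectors: (-1,1) for λ=5, (0,-1) for λ=2.
From the initial condition, c_1 = 5, c_2 = 5.
u(ln 4) = (5)(4^5)(-1) + (5)(4^2)(0) = -5120.

-5120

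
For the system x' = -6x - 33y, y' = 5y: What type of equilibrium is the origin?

A = [[-6,-33],[0,5]]; det(A-λI) = λ^2 + λ - 30.
λ = -6, 5: opposite signs.

saddle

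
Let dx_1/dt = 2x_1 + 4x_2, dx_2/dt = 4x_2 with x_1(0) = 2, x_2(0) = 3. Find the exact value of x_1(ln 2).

A = [[2,4],[0,4]]; eigenvalues λ = 4, 2.
Eigenvectors: (2,1) for λ=4, (-1,0) for λ=2.
From the initial condition, c_1 = 3, c_2 = 4.
x_1(ln 2) = (3)(2^4)(2) + (4)(2^2)(-1) = 80.

80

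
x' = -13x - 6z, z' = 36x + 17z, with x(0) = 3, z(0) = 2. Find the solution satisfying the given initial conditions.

x(t) = -8e^(5t) + 11e^(-t), z(t) = 24e^(5t) - 22e^(-t)

Coefficient matrix A = [[-13, -6], [36, 17]].
Characteristic polynomial det(A - λI) = λ^2 - 4λ - 5 = 0.
Eigenvalues λ = 5, -1.
For λ=5: (A-λI) row 1 is [-18, -6], so an eigenvector is (1, -3).
For λ=-1: (A-λI) row 1 is [-12, -6], so an eigenvector is (1, -2).
General solution: c_1e^(5t)(1,-3) + c_2e^(-t)(1,-2).
Applying x(0)=3, z(0)=2 gives c_1=-8, c_2=11.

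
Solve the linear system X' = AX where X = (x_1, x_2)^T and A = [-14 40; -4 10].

x_1(t) = -3C_1e^(-2t)sin(4t) + C_1e^(-2t)cos(4t) + C_2e^(-2t)sin(4t) + 3C_2e^(-2t)cos(4t), x_2(t) = -C_1e^(-2t)sin(4t) + C_2e^(-2t)cos(4t)

Coefficient matrix A = [[-14, 40], [-4, 10]].
Characteristic polynomial det(A - λI) = λ^2 + 4λ + 20 = 0.
Eigenvalues λ = -2 ± 4i (complex conjugate pair).
For λ=-2+4i: an eigenvector is (1,0) - i(-3,-1) = (1 + 3i, 0 + i).
A real fundamental pair from Re and Im of e^((-2+4i)t)v: X_1 = e^(-2t)(cos(4t)·(1,0) + sin(4t)·(-3,-1)), X_2 = e^(-2t)(sin(4t)·(1,0) - cos(4t)·(-3,-1)).
General solution: C_1X_1 + C_2X_2.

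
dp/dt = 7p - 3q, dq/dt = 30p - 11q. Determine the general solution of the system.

Coefficient matrix A = [[7, -3], [30, -11]].
Characteristic polynomial det(A - λI) = λ^2 + 4λ + 13 = 0.
Eigenvalues λ = -2 ± 3i (complex conjugate pair).
For λ=-2+3i: an eigenvector is (0,1) - i(-1,-3) = (0 + i, 1 + 3i).
A real fundamental pair from Re and Im of e^((-2+3i)t)v: X_1 = e^(-2t)(cos(3t)·(0,1) + sin(3t)·(-1,-3)), X_2 = e^(-2t)(sin(3t)·(0,1) - cos(3t)·(-1,-3)).
General solution: C_1X_1 + C_2X_2.

p(t) = -C_1e^(-2t)sin(3t) + C_2e^(-2t)cos(3t), q(t) = -3C_1e^(-2t)sin(3t) + C_1e^(-2t)cos(3t) + C_2e^(-2t)sin(3t) + 3C_2e^(-2t)cos(3t)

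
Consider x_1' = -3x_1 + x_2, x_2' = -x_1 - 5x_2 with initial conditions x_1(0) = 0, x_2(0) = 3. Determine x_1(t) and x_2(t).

x_1(t) = 3te^(-4t), x_2(t) = -3te^(-4t) + 3e^(-4t)

Coefficient matrix A = [[-3, 1], [-1, -5]].
Characteristic polynomial det(A - λI) = λ^2 + 8λ + 16 = 0.
Single eigenvalue λ = -4 with algebraic multiplicity 2.
Eigenvector v = (-1,1); generalized eigenvector w with (A-λI)w=v is (-1,0).
General solution: e^(-4t)[c_1·v + c_2·(t·v + w)].
Applying x_1(0)=0, x_2(0)=3 gives c_1=3, c_2=-3.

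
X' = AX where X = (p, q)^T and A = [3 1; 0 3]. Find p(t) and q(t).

Coefficient matrix A = [[3, 1], [0, 3]].
Characteristic polynomial det(A - λI) = λ^2 - 6λ + 9 = 0.
Single eigenvalue λ = 3 with algebraic multiplicity 2.
Eigenvector v = (-1,0); generalized eigenvector w with (A-λI)w=v is (3,-1).
General solution: e^(3t)[K_1·v + K_2·(t·v + w)].

p(t) = -K_1e^(3t) - K_2te^(3t) + 3K_2e^(3t), q(t) = -K_2e^(3t)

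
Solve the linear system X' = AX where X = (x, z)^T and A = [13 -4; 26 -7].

x(t) = C_1e^(3t)sin(2t) + C_1e^(3t)cos(2t) + C_2e^(3t)sin(2t) - C_2e^(3t)cos(2t), z(t) = 3C_1e^(3t)sin(2t) + 2C_1e^(3t)cos(2t) + 2C_2e^(3t)sin(2t) - 3C_2e^(3t)cos(2t)

Coefficient matrix A = [[13, -4], [26, -7]].
Characteristic polynomial det(A - λI) = λ^2 - 6λ + 13 = 0.
Eigenvalues λ = 3 ± 2i (complex conjugate pair).
For λ=3+2i: an eigenvector is (1,2) - i(1,3) = (1 - i, 2 - 3i).
A real fundamental pair from Re and Im of e^((3+2i)t)v: X_1 = e^(3t)(cos(2t)·(1,2) + sin(2t)·(1,3)), X_2 = e^(3t)(sin(2t)·(1,2) - cos(2t)·(1,3)).
General solution: C_1X_1 + C_2X_2.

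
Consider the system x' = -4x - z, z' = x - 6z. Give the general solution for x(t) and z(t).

Coefficient matrix A = [[-4, -1], [1, -6]].
Characteristic polynomial det(A - λI) = λ^2 + 10λ + 25 = 0.
Single eigenvalue λ = -5 with algebraic multiplicity 2.
Eigenvector v = (-1,-1); generalized eigenvector w with (A-λI)w=v is (0,1).
General solution: e^(-5t)[K_1·v + K_2·(t·v + w)].

x(t) = -K_1e^(-5t) - K_2te^(-5t), z(t) = -K_1e^(-5t) - K_2te^(-5t) + K_2e^(-5t)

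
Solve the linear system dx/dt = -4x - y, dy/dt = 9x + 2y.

x(t) = -K_1e^(-t) - K_2te^(-t), y(t) = 3K_1e^(-t) + 3K_2te^(-t) + K_2e^(-t)

Coefficient matrix A = [[-4, -1], [9, 2]].
Characteristic polynomial det(A - λI) = λ^2 + 2λ + 1 = 0.
Single eigenvalue λ = -1 with algebraic multiplicity 2.
Eigenvector v = (-1,3); generalized eigenvector w with (A-λI)w=v is (0,1).
General solution: e^(-t)[K_1·v + K_2·(t·v + w)].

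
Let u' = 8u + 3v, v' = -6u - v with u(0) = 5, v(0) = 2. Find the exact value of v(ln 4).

A = [[8,3],[-6,-1]]; eigenvalues λ = 5, 2.
Eigenvectors: (1,-1) for λ=5, (1,-2) for λ=2.
From the initial condition, c_1 = 12, c_2 = -7.
v(ln 4) = (12)(4^5)(-1) + (-7)(4^2)(-2) = -12064.

-12064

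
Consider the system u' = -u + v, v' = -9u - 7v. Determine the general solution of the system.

Coefficient matrix A = [[-1, 1], [-9, -7]].
Characteristic polynomial det(A - λI) = λ^2 + 8λ + 16 = 0.
Single eigenvalue λ = -4 with algebraic multiplicity 2.
Eigenvector v = (-1,3); generalized eigenvector w with (A-λI)w=v is (-1,2).
General solution: e^(-4t)[C_1·v + C_2·(t·v + w)].

u(t) = -C_1e^(-4t) - C_2te^(-4t) - C_2e^(-4t), v(t) = 3C_1e^(-4t) + 3C_2te^(-4t) + 2C_2e^(-4t)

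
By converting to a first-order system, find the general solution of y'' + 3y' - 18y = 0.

y(t) = K_1e^(-6t) + K_2e^(3t)

Let x_1 = y, x_2 = y'. Then x_1' = x_2 and x_2' = 18x_1 - 3x_2.
A = [[0,1],[18,-3]]; det(A-λI) = λ^2 + 3λ - 18.
Eigenvalues λ = -6, 3 with eigenvectors (1,-6), (1,3).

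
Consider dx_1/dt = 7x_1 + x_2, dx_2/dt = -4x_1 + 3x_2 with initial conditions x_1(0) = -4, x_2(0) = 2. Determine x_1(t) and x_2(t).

Coefficient matrix A = [[7, 1], [-4, 3]].
Characteristic polynomial det(A - λI) = λ^2 - 10λ + 25 = 0.
Single eigenvalue λ = 5 with algebraic multiplicity 2.
Eigenvector v = (-1,2); generalized eigenvector w with (A-λI)w=v is (-2,3).
General solution: e^(5t)[c_1·v + c_2·(t·v + w)].
Applying x_1(0)=-4, x_2(0)=2 gives c_1=-8, c_2=6.

x_1(t) = -6te^(5t) - 4e^(5t), x_2(t) = 12te^(5t) + 2e^(5t)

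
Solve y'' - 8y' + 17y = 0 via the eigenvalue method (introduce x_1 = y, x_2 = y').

Let x_1 = y, x_2 = y'. Then x_1' = x_2 and x_2' = -17x_1 + 8x_2.
A = [[0,1],[-17,8]]; det(A-λI) = λ^2 - 8λ + 17.
Eigenvalues λ = 4 ± i.

y(t) = K_1e^(4t)cos(t) + K_2e^(4t)sin(t)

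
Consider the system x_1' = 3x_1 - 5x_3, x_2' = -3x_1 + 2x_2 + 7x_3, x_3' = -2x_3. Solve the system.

Coefficient matrix A = [[3, 0, -5], [-3, 2, 7], [0, 0, -2]].
det(A - λI) = 0 gives eigenvalues λ = 3, 2, -2.
For λ=3: eigenvector (1,-3,0).
For λ=2: eigenvector (0,1,0).
For λ=-2: eigenvector (1,-1,1).
General solution: K_1e^(3t)(1,-3,0) + K_2e^(2t)(0,1,0) + K_3e^(-2t)(1,-1,1).

x_1(t) = K_1e^(3t) + K_3e^(-2t), x_2(t) = -3K_1e^(3t) + K_2e^(2t) - K_3e^(-2t), x_3(t) = K_3e^(-2t)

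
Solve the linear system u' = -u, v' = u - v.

u(t) = c_2e^(-t), v(t) = c_1e^(-t) + c_2te^(-t) - 3c_2e^(-t)

Coefficient matrix A = [[-1, 0], [1, -1]].
Characteristic polynomial det(A - λI) = λ^2 + 2λ + 1 = 0.
Single eigenvalue λ = -1 with algebraic multiplicity 2.
Eigenvector v = (0,1); generalized eigenvector w with (A-λI)w=v is (1,-3).
General solution: e^(-t)[c_1·v + c_2·(t·v + w)].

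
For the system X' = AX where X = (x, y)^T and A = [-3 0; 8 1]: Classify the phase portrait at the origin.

saddle

A = [[-3,0],[8,1]]; det(A-λI) = λ^2 + 2λ - 3.
λ = 1, -3: opposite signs.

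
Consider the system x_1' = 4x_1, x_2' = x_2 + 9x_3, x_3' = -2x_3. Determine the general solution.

Coefficient matrix A = [[4, 0, 0], [0, 1, 9], [0, 0, -2]].
det(A - λI) = 0 gives eigenvalues λ = 4, 1, -2.
For λ=4: eigenvector (1,0,0).
For λ=1: eigenvector (0,1,0).
For λ=-2: eigenvector (0,-3,1).
General solution: K_1e^(4t)(1,0,0) + K_2e^(t)(0,1,0) + K_3e^(-2t)(0,-3,1).

x_1(t) = K_1e^(4t), x_2(t) = K_2e^(t) - 3K_3e^(-2t), x_3(t) = K_3e^(-2t)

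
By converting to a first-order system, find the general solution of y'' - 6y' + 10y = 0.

y(t) = C_1e^(3t)cos(t) + C_2e^(3t)sin(t)

Let x_1 = y, x_2 = y'. Then x_1' = x_2 and x_2' = -10x_1 + 6x_2.
A = [[0,1],[-10,6]]; det(A-λI) = λ^2 - 6λ + 10.
Eigenvalues λ = 3 ± i.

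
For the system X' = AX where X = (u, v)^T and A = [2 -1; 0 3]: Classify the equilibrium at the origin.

A = [[2,-1],[0,3]]; det(A-λI) = λ^2 - 5λ + 6.
λ = 2, 3: both positive.

unstable node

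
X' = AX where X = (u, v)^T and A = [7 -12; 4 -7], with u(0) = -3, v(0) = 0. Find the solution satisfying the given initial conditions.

Coefficient matrix A = [[7, -12], [4, -7]].
Characteristic polynomial det(A - λI) = λ^2 - 1 = 0.
Eigenvalues λ = 1, -1.
For λ=1: (A-λI) row 1 is [6, -12], so an eigenvector is (-2, -1).
For λ=-1: (A-λI) row 1 is [8, -12], so an eigenvector is (-3, -2).
General solution: c_1e^(t)(-2,-1) + c_2e^(-t)(-3,-2).
Applying u(0)=-3, v(0)=0 gives c_1=6, c_2=-3.

u(t) = -12e^(t) + 9e^(-t), v(t) = -6e^(t) + 6e^(-t)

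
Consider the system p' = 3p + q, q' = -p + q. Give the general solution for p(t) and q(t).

p(t) = c_1e^(2t) + c_2te^(2t), q(t) = -c_1e^(2t) - c_2te^(2t) + c_2e^(2t)

Coefficient matrix A = [[3, 1], [-1, 1]].
Characteristic polynomial det(A - λI) = λ^2 - 4λ + 4 = 0.
Single eigenvalue λ = 2 with algebraic multiplicity 2.
Eigenvector v = (1,-1); generalized eigenvector w with (A-λI)w=v is (0,1).
General solution: e^(2t)[c_1·v + c_2·(t·v + w)].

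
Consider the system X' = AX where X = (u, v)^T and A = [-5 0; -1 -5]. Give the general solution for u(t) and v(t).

Coefficient matrix A = [[-5, 0], [-1, -5]].
Characteristic polynomial det(A - λI) = λ^2 + 10λ + 25 = 0.
Single eigenvalue λ = -5 with algebraic multiplicity 2.
Eigenvector v = (0,-1); generalized eigenvector w with (A-λI)w=v is (1,-1).
General solution: e^(-5t)[c_1·v + c_2·(t·v + w)].

u(t) = c_2e^(-5t), v(t) = -c_1e^(-5t) - c_2te^(-5t) - c_2e^(-5t)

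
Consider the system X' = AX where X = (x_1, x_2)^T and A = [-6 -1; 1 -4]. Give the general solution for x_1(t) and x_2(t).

x_1(t) = -C_1e^(-5t) - C_2te^(-5t) + C_2e^(-5t), x_2(t) = C_1e^(-5t) + C_2te^(-5t)

Coefficient matrix A = [[-6, -1], [1, -4]].
Characteristic polynomial det(A - λI) = λ^2 + 10λ + 25 = 0.
Single eigenvalue λ = -5 with algebraic multiplicity 2.
Eigenvector v = (-1,1); generalized eigenvector w with (A-λI)w=v is (1,0).
General solution: e^(-5t)[C_1·v + C_2·(t·v + w)].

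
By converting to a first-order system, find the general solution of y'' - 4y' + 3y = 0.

y(t) = K_1e^(t) + K_2e^(3t)

Let x_1 = y, x_2 = y'. Then x_1' = x_2 and x_2' = -3x_1 + 4x_2.
A = [[0,1],[-3,4]]; det(A-λI) = λ^2 - 4λ + 3.
Eigenvalues λ = 1, 3 with eigenvectors (1,1), (1,3).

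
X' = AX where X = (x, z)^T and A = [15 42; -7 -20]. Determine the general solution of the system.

Coefficient matrix A = [[15, 42], [-7, -20]].
Characteristic polynomial det(A - λI) = λ^2 + 5λ - 6 = 0.
Eigenvalues λ = 1, -6.
For λ=1: (A-λI) row 1 is [14, 42], so an eigenvector is (3, -1).
For λ=-6: (A-λI) row 1 is [21, 42], so an eigenvector is (-2, 1).
General solution: c_1e^(t)(3,-1) + c_2e^(-6t)(-2,1).

x(t) = 3c_1e^(t) - 2c_2e^(-6t), z(t) = -c_1e^(t) + c_2e^(-6t)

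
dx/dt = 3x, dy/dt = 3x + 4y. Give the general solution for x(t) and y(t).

Coefficient matrix A = [[3, 0], [3, 4]].
Characteristic polynomial det(A - λI) = λ^2 - 7λ + 12 = 0.
Eigenvalues λ = 4, 3.
For λ=4: (A-λI) row 1 is [-1, 0], so an eigenvector is (0, -1).
For λ=3: (A-λI) row 2 is [3, 1], so an eigenvector is (-1, 3).
General solution: c_1e^(4t)(0,-1) + c_2e^(3t)(-1,3).

x(t) = -c_2e^(3t), y(t) = -c_1e^(4t) + 3c_2e^(3t)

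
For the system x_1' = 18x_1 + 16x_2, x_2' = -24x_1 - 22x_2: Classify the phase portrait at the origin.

A = [[18,16],[-24,-22]]; det(A-λI) = λ^2 + 4λ - 12.
λ = 2, -6: opposite signs.

saddle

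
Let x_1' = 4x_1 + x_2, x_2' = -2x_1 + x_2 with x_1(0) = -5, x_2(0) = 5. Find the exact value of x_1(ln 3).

A = [[4,1],[-2,1]]; eigenvalues λ = 3, 2.
Eigenvectors: (1,-1) for λ=3, (1,-2) for λ=2.
From the initial condition, c_1 = -5, c_2 = 0.
x_1(ln 3) = (-5)(3^3)(1) + (0)(3^2)(1) = -135.

-135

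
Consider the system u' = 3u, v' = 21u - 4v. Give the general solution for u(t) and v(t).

u(t) = -C_1e^(3t), v(t) = -3C_1e^(3t) - C_2e^(-4t)

Coefficient matrix A = [[3, 0], [21, -4]].
Characteristic polynomial det(A - λI) = λ^2 + λ - 12 = 0.
Eigenvalues λ = 3, -4.
For λ=3: (A-λI) row 2 is [21, -7], so an eigenvector is (-1, -3).
For λ=-4: (A-λI) row 1 is [7, 0], so an eigenvector is (0, -1).
General solution: C_1e^(3t)(-1,-3) + C_2e^(-4t)(0,-1).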